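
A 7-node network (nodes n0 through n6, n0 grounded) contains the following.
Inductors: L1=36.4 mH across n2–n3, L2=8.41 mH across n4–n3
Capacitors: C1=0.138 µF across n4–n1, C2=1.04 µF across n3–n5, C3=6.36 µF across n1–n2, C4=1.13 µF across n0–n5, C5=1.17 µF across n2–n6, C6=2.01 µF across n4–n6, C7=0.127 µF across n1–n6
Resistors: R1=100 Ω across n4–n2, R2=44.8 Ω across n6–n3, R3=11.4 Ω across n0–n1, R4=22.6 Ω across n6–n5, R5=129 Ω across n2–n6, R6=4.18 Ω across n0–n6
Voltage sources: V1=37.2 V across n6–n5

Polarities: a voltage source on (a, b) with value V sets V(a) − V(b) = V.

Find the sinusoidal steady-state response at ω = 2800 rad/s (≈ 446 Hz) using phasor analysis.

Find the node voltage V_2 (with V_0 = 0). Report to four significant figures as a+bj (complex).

Apply KCL at each of the 6 non-ground nodes and solve the resulting linear system.
Node n1: branches {C1, R3, C3, C7} → V_1 = -0.05969-0.3266j
Node n2: branches {L1, R1, C3, R5, C5} → V_2 = -1.644-0.0005687j
Node n3: branches {L1, R2, C2, L2} → V_3 = -0.4403-2.115j
Node n4: branches {C1, R1, L2, C6} → V_4 = -1.248-2.664j
Node n5: branches {C2, R4, C4, V1} → V_5 = -37.17+0.6113j
Node n6: branches {R2, R4, R5, C5, R6, C6, C7, V1} → V_6 = 0.02997+0.6113j
Source currents: i(V1)=-1.656-0.2246j

-1.644-0.0005687j V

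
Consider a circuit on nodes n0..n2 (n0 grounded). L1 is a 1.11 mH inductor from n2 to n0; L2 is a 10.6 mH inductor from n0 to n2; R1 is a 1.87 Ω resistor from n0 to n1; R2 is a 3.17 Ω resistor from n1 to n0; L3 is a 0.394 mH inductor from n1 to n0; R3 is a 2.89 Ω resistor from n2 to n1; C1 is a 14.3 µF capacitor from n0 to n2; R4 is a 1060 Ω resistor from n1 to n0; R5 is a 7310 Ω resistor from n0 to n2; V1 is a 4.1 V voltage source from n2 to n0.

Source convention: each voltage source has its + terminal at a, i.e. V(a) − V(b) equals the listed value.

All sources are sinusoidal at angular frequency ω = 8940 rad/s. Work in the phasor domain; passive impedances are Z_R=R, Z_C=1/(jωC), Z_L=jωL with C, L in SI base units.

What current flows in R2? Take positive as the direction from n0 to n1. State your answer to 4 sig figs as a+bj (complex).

Element admittances at ω=8940 rad/s:
  Y(L1) = 0.000-0.1008j S between n2,n0
  Y(L2) = 0.000-0.01055j S between n0,n2
  Y(R1) = 0.5348+0.000j S between n0,n1
  Y(R2) = 0.3155+0.000j S between n1,n0
  Y(L3) = 0.000-0.2839j S between n1,n0
  Y(R3) = 0.3460+0.000j S between n2,n1
  Y(C1) = 0.000+0.1278j S between n0,n2
  Y(R4) = 0.0009434+0.000j S between n1,n0
  Y(R5) = 0.0001368+0.000j S between n0,n2
  V1: constraint V(n2)−V(n0) = 4.1
Assemble and solve the 3×3 MNA system:
  V(n1)=1.122+0.2661j  V(n2)=4.100+0.000j
  i(V1)=-1.031+0.02434j

-0.3539-0.08393j A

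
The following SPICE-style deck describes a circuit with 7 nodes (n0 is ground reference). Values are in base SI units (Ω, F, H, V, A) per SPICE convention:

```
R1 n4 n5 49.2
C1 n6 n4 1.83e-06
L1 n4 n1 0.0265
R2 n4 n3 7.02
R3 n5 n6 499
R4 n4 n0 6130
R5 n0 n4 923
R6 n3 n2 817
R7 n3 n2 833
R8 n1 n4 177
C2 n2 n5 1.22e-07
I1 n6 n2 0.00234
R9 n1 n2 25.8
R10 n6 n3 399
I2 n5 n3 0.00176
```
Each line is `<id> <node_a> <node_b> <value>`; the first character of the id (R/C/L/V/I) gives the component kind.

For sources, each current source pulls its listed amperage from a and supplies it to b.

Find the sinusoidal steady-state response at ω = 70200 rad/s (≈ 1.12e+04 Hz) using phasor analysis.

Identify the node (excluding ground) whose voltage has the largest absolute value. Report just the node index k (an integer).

Element admittances at ω=70200 rad/s:
  Y(R1) = 0.02033+0.000j S between n4,n5
  Y(C1) = 0.000+0.1285j S between n6,n4
  Y(L1) = 0.000-0.0005375j S between n4,n1
  Y(R2) = 0.1425+0.000j S between n4,n3
  Y(R3) = 0.002004+0.000j S between n5,n6
  Y(R4) = 0.0001631+0.000j S between n4,n0
  Y(R5) = 0.001083+0.000j S between n0,n4
  Y(R6) = 0.001224+0.000j S between n3,n2
  Y(R7) = 0.001200+0.000j S between n3,n2
  Y(R8) = 0.005650+0.000j S between n1,n4
  Y(C2) = 0.000+0.008564j S between n2,n5
  I1: injects 0.00234 A into n2 (from n6)
  Y(R9) = 0.03876+0.000j S between n1,n2
  Y(R10) = 0.002506+0.000j S between n6,n3
  I2: injects 0.00176 A into n3 (from n5)
Assemble and solve the 6×6 MNA system:
  V(n1)=0.1014-0.1180j  V(n2)=0.1146-0.1366j  V(n3)=0.01383-0.001941j  V(n4)=0.000+0.000j  V(n5)=-0.007780+0.04855j  V(n6)=8.516e-05+0.01807j

2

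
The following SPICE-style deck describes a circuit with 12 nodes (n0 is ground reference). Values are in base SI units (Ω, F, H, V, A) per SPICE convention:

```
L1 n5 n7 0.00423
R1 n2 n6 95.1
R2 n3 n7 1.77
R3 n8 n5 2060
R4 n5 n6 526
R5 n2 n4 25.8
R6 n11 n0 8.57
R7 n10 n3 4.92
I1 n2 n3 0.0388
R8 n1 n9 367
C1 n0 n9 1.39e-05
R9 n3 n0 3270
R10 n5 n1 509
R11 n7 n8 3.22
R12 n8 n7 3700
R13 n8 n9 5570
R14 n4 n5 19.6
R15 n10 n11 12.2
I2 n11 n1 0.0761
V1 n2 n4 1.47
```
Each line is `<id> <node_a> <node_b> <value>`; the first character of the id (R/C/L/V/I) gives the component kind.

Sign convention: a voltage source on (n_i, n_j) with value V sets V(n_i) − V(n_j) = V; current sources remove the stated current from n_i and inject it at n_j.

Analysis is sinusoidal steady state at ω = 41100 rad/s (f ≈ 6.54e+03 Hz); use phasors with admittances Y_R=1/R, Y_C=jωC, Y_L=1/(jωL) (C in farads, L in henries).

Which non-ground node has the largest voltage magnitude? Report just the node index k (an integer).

Apply KCL at each of the 11 non-ground nodes and solve the resulting linear system.
Node n1: branches {R8, R10, I2} → V_1 = 16.17-0.5127j
Node n2: branches {R1, R5, I1, V1} → V_2 = 0.5417-1.117j
Node n3: branches {R2, R7, I1, R9} → V_3 = 0.1690+0.02976j
Node n4: branches {R5, R14, V1} → V_4 = -0.9283-1.117j
Node n5: branches {L1, R3, R4, R10, R14} → V_5 = -0.1461-1.117j
Node n6: branches {R1, R4} → V_6 = 0.4364-1.117j
Node n7: branches {L1, R2, R11, R12} → V_7 = 0.1570+0.03183j
Node n8: branches {R3, R11, R12, R13} → V_8 = 0.1565+0.02997j
Node n9: branches {R8, C1, R13} → V_9 = -0.002044-0.07716j
Node n10: branches {R7, R15} → V_10 = 0.01176+0.02406j
Node n11: branches {R6, R15, I2} → V_11 = -0.3782+0.009928j
Source currents: i(V1)=-0.09688+0.000j

1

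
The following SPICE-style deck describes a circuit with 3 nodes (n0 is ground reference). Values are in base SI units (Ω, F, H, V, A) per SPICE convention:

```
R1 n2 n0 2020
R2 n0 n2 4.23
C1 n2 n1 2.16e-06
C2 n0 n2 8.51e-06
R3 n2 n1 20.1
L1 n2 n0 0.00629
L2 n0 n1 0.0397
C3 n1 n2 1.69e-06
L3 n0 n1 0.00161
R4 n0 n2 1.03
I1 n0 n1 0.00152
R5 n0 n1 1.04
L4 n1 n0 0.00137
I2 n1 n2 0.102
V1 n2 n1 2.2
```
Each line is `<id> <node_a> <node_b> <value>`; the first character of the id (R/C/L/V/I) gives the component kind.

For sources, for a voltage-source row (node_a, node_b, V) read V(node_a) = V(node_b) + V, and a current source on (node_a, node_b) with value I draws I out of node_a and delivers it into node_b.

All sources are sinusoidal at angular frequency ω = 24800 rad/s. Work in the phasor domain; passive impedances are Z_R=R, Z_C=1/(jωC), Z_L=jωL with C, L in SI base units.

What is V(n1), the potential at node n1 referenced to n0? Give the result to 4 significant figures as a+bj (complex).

-1.233-0.1228j V

MNA unknowns: 2 node voltages V₁..V_2 plus 1 source current (V1)
R1: Y=0.0004950+0.000j on G[2,0]
R2: Y=0.2364+0.000j on G[0,2]
C1: Y=0.000+0.05357j on G[2,1]
C2: Y=0.000+0.2110j on G[0,2]
R3: Y=0.04975+0.000j on G[2,1]
L1: Y=0.000-0.006411j on G[2,0]
L2: Y=0.000-0.001016j on G[0,1]
C3: Y=0.000+0.04191j on G[1,2]
L3: Y=0.000-0.02505j on G[0,1]
R4: Y=0.9709+0.000j on G[0,2]
I1: z[0]−=0.00152, z[1]+=0.00152
R5: Y=0.9615+0.000j on G[0,1]
L4: Y=0.000-0.02943j on G[1,0]
I2: z[1]−=0.102, z[2]+=0.102
V1: row V2−V1=2.2, i_V1 at 2,1
solve → V1=-1.233-0.1228j, V2=0.9674-0.1228j
aux → i_V1=-1.201-0.2597j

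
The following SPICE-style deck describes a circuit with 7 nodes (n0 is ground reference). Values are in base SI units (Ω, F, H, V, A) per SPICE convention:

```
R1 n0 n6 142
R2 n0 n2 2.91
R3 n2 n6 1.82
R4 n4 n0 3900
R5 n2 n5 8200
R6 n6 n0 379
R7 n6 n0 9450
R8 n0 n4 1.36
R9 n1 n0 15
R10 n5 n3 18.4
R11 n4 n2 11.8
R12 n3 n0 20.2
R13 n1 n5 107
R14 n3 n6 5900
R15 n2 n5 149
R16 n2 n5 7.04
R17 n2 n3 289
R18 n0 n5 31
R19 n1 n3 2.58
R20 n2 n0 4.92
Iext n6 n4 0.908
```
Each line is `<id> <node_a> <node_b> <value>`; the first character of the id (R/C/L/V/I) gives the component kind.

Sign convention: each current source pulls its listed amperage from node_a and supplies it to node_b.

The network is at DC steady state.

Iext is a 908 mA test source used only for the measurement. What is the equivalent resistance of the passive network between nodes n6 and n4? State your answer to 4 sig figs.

MNA unknowns: 6 node voltages V₁..V_6
R1: Y=0.007042 on G[0,6]
R2: Y=0.3436 on G[0,2]
R3: Y=0.5495 on G[2,6]
R4: Y=0.0002564 on G[4,0]
R5: Y=0.0001220 on G[2,5]
R6: Y=0.002639 on G[6,0]
R7: Y=0.0001058 on G[6,0]
R8: Y=0.7353 on G[0,4]
R9: Y=0.06667 on G[1,0]
R10: Y=0.05435 on G[5,3]
R11: Y=0.08475 on G[4,2]
R12: Y=0.04950 on G[3,0]
R13: Y=0.009346 on G[1,5]
R14: Y=0.0001695 on G[3,6]
R15: Y=0.006711 on G[2,5]
R16: Y=0.1420 on G[2,5]
R17: Y=0.003460 on G[2,3]
R18: Y=0.03226 on G[0,5]
R19: Y=0.3876 on G[1,3]
R20: Y=0.2033 on G[2,0]
Iext: z[6]−=0.908, z[4]+=0.908
solve → V1=-0.2782, V2=-1.168, V3=-0.3137, V4=0.9863, V5=-0.7905, V6=-2.770

R_eq = 4.137 Ω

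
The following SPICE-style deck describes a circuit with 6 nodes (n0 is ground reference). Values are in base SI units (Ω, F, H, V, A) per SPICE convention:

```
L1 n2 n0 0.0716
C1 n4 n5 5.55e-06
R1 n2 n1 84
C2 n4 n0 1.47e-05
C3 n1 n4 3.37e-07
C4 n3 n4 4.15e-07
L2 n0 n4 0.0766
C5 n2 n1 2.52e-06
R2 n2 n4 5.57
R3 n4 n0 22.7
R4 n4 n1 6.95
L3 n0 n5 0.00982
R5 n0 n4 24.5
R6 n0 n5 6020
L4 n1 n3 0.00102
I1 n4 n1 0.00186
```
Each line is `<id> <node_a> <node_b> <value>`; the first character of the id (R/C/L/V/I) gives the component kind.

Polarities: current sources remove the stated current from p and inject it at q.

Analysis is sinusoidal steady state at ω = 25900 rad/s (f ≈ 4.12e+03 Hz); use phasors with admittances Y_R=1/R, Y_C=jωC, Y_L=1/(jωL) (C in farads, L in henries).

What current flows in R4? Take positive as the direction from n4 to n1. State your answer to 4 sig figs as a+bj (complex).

Element admittances at ω=25900 rad/s:
  Y(L1) = 0.000-0.0005392j S between n2,n0
  Y(C1) = 0.000+0.1437j S between n4,n5
  Y(R1) = 0.01190+0.000j S between n2,n1
  Y(C2) = 0.000+0.3807j S between n4,n0
  Y(C3) = 0.000+0.008728j S between n1,n4
  Y(C4) = 0.000+0.01075j S between n3,n4
  Y(L2) = 0.000-0.0005040j S between n0,n4
  Y(C5) = 0.000+0.06527j S between n2,n1
  Y(R2) = 0.1795+0.000j S between n2,n4
  Y(R3) = 0.04405+0.000j S between n4,n0
  Y(R4) = 0.1439+0.000j S between n4,n1
  Y(L3) = 0.000-0.003932j S between n0,n5
  Y(R5) = 0.04082+0.000j S between n0,n4
  Y(R6) = 0.0001661+0.000j S between n0,n5
  Y(L4) = 0.000-0.03785j S between n1,n3
  I1: injects 0.00186 A into n1 (from n4)
Assemble and solve the 5×5 MNA system:
  V(n1)=0.009059-0.003941j  V(n2)=0.002578+0.001975j  V(n3)=0.01265-0.005506j  V(n4)=2.906e-06+3.488e-06j  V(n5)=2.984e-06+3.590e-06j

-0.001303+0.0005676j A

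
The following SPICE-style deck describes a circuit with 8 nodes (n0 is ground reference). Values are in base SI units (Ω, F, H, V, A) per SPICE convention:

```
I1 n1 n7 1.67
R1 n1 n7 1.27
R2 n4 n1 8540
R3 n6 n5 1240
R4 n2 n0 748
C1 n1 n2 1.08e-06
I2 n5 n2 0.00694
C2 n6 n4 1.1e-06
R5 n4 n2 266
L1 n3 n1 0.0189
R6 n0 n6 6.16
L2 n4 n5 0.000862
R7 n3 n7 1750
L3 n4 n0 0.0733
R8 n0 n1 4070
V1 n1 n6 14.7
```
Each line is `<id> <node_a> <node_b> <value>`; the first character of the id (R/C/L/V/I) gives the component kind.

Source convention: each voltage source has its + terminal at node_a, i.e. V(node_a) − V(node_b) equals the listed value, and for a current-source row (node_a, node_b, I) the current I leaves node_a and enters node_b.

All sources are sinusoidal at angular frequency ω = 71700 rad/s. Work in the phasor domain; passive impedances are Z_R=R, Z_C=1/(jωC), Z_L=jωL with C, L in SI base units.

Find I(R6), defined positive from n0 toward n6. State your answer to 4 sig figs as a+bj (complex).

MNA unknowns: 7 node voltages V₁..V_7 plus 1 source current (V1)
I1: z[1]−=1.67, z[7]+=1.67
R1: Y=0.7874+0.000j on G[1,7]
R2: Y=0.0001171+0.000j on G[4,1]
R3: Y=0.0008065+0.000j on G[6,5]
R4: Y=0.001337+0.000j on G[2,0]
C1: Y=0.000+0.07744j on G[1,2]
I2: z[5]−=0.00694, z[2]+=0.00694
C2: Y=0.000+0.07887j on G[6,4]
R5: Y=0.003759+0.000j on G[4,2]
L1: Y=0.000-0.0007379j on G[3,1]
R6: Y=0.1623+0.000j on G[0,6]
L2: Y=0.000-0.01618j on G[4,5]
R7: Y=0.0005714+0.000j on G[3,7]
L3: Y=0.000-0.0001903j on G[4,0]
R8: Y=0.0002457+0.000j on G[0,1]
V1: row V1−V6=14.7, i_V1 at 1,6
solve → V1=14.56-0.007127j, V2=14.47+0.8585j, V3=15.35+1.019j, V4=-0.05769-0.6346j, V5=-0.1104-1.065j, V6=-0.1405-0.007127j, V7=16.68-0.006383j
aux → i_V1=-0.07232-0.006833j

0.02280+0.001157j A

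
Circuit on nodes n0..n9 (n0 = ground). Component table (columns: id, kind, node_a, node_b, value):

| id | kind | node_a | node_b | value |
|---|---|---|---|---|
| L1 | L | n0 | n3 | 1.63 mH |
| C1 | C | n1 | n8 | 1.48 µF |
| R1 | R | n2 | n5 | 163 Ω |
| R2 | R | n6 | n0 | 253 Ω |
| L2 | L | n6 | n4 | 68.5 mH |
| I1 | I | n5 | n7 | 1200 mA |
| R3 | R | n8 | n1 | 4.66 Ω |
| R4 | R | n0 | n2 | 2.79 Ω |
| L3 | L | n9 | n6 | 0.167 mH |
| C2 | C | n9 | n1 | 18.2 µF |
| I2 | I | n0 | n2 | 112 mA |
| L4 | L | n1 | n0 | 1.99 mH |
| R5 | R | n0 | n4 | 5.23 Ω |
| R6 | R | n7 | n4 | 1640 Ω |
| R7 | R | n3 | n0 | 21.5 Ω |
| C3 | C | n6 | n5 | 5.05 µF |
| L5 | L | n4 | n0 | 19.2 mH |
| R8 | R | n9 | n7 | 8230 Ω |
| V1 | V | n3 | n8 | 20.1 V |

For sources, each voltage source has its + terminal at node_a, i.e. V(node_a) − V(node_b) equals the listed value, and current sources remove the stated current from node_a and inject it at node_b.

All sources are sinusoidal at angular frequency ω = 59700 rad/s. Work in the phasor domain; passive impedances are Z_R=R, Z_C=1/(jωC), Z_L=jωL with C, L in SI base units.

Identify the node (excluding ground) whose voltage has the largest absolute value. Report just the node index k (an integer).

Element admittances at ω=59700 rad/s:
  Y(L1) = 0.000-0.01028j S between n0,n3
  Y(C1) = 0.000+0.08836j S between n1,n8
  Y(R1) = 0.006135+0.000j S between n2,n5
  Y(R2) = 0.003953+0.000j S between n6,n0
  Y(L2) = 0.000-0.0002445j S between n6,n4
  I1: injects 1.2 A into n7 (from n5)
  Y(R3) = 0.2146+0.000j S between n8,n1
  Y(R4) = 0.3584+0.000j S between n0,n2
  Y(L3) = 0.000-0.1003j S between n9,n6
  Y(C2) = 0.000+1.087j S between n9,n1
  I2: injects 0.112 A into n2 (from n0)
  Y(L4) = 0.000-0.008417j S between n1,n0
  Y(R5) = 0.1912+0.000j S between n0,n4
  Y(R6) = 0.0006098+0.000j S between n7,n4
  Y(R7) = 0.04651+0.000j S between n3,n0
  Y(C3) = 0.000+0.3015j S between n6,n5
  Y(L5) = 0.000-0.0008724j S between n4,n0
  Y(R8) = 0.0001215+0.000j S between n9,n7
  V1: constraint V(n3)−V(n8) = 20.1
Assemble and solve the 10×10 MNA system:
  V(n1)=-34.07-6.047j  V(n2)=-0.2792-0.1786j  V(n3)=-11.33-6.312j  V(n4)=5.194+0.07225j  V(n5)=-34.85-10.61j  V(n6)=-35.06-13.89j  V(n7)=1640-0.8463j  V(n8)=-31.43-6.312j  V(n9)=-33.97-5.456j
  i(V1)=0.5917+0.1772j

7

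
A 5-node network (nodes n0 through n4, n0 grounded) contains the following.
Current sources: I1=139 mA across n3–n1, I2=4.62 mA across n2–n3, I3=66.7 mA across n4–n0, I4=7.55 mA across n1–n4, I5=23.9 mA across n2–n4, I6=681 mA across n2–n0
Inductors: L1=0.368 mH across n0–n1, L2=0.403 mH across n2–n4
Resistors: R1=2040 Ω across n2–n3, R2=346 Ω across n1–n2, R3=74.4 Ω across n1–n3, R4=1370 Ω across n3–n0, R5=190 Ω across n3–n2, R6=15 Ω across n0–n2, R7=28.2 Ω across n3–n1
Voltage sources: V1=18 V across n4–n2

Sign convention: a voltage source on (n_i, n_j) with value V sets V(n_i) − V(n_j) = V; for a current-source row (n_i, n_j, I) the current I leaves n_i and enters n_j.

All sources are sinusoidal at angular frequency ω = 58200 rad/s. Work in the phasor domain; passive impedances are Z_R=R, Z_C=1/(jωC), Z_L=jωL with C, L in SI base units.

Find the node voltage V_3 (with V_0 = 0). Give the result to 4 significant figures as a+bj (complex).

-3.692-1.270j V

MNA unknowns: 4 node voltages V₁..V_4 plus 1 source current (V1)
I1: z[3]−=0.139, z[1]+=0.139
L1: Y=0.000-0.04669j on G[0,1]
I2: z[2]−=0.00462, z[3]+=0.00462
R1: Y=0.0004902+0.000j on G[2,3]
L2: Y=0.000-0.04264j on G[2,4]
R2: Y=0.002890+0.000j on G[1,2]
I3: z[4]−=0.0667, z[0]+=0.0667
I4: z[1]−=0.00755, z[4]+=0.00755
I5: z[2]−=0.0239, z[4]+=0.0239
R3: Y=0.01344+0.000j on G[1,3]
R4: Y=0.0007299+0.000j on G[3,0]
I6: z[2]−=0.681, z[0]+=0.681
R5: Y=0.005263+0.000j on G[3,2]
R6: Y=0.06667+0.000j on G[0,2]
R7: Y=0.03546+0.000j on G[3,1]
V1: row V4−V2=18, i_V1 at 4,2
solve → V1=-0.2362-1.420j, V2=-10.18-0.1515j, V3=-3.692-1.270j, V4=7.819-0.1515j
aux → i_V1=-0.03525+0.7674j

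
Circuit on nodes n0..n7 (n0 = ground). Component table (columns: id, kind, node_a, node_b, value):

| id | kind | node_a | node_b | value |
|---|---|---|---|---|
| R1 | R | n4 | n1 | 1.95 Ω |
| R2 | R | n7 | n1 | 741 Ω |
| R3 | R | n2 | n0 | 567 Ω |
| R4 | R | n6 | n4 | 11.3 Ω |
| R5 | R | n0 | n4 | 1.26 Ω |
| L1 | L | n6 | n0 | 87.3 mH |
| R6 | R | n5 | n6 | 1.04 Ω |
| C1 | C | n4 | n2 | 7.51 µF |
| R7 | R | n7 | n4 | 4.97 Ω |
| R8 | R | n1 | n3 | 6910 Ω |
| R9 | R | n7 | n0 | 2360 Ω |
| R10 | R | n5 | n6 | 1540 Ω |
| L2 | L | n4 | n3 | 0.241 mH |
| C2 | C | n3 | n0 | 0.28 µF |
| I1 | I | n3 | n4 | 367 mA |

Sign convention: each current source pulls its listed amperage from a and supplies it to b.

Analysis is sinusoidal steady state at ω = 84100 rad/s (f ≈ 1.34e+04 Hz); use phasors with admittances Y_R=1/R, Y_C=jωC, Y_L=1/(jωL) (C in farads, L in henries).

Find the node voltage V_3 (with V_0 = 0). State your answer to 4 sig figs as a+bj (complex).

Apply KCL at each of the 7 non-ground nodes and solve the resulting linear system.
Node n1: branches {R1, R2, R8} → V_1 = -0.4196+0.02204j
Node n2: branches {R3, C1} → V_2 = -0.4196+0.02486j
Node n3: branches {R8, L2, C2, I1} → V_3 = -0.8822-14.18j
Node n4: branches {R1, R4, R5, C1, R7, L2, I1} → V_4 = -0.4195+0.02603j
Node n5: branches {R6, R10} → V_5 = -0.4195+0.02539j
Node n6: branches {R4, L1, R6, R10} → V_6 = -0.4195+0.02539j
Node n7: branches {R2, R7, R9} → V_7 = -0.4186+0.02595j

-0.8822-14.18j V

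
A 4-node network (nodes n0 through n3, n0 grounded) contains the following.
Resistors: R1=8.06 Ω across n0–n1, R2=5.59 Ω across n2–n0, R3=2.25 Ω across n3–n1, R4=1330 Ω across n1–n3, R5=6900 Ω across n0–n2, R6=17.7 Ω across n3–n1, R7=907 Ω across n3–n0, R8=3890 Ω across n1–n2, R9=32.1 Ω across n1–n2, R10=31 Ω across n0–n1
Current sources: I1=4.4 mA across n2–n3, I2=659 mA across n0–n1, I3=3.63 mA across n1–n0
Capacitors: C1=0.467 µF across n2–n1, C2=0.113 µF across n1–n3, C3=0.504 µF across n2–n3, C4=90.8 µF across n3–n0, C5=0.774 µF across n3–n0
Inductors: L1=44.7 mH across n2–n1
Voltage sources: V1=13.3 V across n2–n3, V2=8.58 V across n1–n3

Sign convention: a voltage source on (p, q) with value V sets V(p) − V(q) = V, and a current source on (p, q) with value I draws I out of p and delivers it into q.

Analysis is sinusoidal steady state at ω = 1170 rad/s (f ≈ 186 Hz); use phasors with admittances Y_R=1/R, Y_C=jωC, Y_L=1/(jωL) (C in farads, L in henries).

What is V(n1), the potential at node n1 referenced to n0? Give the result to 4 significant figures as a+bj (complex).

MNA unknowns: 3 node voltages V₁..V_3 plus 2 source currents (V1, V2)
R1: Y=0.1241+0.000j on G[0,1]
I1: z[2]−=0.0044, z[3]+=0.0044
R2: Y=0.1789+0.000j on G[2,0]
C1: Y=0.000+0.0005464j on G[2,1]
R3: Y=0.4444+0.000j on G[3,1]
R4: Y=0.0007519+0.000j on G[1,3]
R5: Y=0.0001449+0.000j on G[0,2]
C2: Y=0.000+0.0001322j on G[1,3]
C3: Y=0.000+0.0005897j on G[2,3]
L1: Y=0.000-0.01912j on G[2,1]
I2: z[0]−=0.659, z[1]+=0.659
R6: Y=0.05650+0.000j on G[3,1]
C4: Y=0.000+0.1062j on G[3,0]
I3: z[1]−=0.00363, z[0]+=0.00363
R7: Y=0.001103+0.000j on G[3,0]
R8: Y=0.0002571+0.000j on G[1,2]
R9: Y=0.03115+0.000j on G[1,2]
R10: Y=0.03226+0.000j on G[0,1]
C5: Y=0.000+0.0009056j on G[3,0]
V1: row V2−V3=13.3, i_V1 at 2,3
V2: row V1−V3=8.58, i_V2 at 1,3
solve → V1=0.3036+2.635j, V2=5.024+2.635j, V3=-8.276+2.635j
aux → i_V1=-1.052-0.3920j, i_V2=-3.548-0.5008j

0.3036+2.635j V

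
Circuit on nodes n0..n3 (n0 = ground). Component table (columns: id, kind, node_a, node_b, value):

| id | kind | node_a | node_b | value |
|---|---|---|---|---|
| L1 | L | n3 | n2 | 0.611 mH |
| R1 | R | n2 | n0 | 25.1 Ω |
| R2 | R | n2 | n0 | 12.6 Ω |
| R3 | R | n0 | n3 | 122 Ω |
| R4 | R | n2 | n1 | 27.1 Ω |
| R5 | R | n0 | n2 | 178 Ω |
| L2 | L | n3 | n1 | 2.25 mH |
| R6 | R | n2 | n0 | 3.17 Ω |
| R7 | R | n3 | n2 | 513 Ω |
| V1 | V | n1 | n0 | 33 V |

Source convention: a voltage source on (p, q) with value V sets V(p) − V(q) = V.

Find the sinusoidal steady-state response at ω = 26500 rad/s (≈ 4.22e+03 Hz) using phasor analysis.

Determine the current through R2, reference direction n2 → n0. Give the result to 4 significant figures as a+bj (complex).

0.1954-0.06521j A

Element admittances at ω=26500 rad/s:
  Y(L1) = 0.000-0.06176j S between n3,n2
  Y(R1) = 0.03984+0.000j S between n2,n0
  Y(R2) = 0.07937+0.000j S between n2,n0
  Y(R3) = 0.008197+0.000j S between n0,n3
  Y(R4) = 0.03690+0.000j S between n2,n1
  Y(R5) = 0.005618+0.000j S between n0,n2
  Y(L2) = 0.000-0.01677j S between n3,n1
  Y(R6) = 0.3155+0.000j S between n2,n0
  Y(R7) = 0.001949+0.000j S between n3,n2
  V1: constraint V(n1)−V(n0) = 33
Assemble and solve the 4×4 MNA system:
  V(n1)=33.00+0.000j  V(n2)=2.461-0.8217j  V(n3)=8.782-1.720j
  i(V1)=-1.156+0.3759j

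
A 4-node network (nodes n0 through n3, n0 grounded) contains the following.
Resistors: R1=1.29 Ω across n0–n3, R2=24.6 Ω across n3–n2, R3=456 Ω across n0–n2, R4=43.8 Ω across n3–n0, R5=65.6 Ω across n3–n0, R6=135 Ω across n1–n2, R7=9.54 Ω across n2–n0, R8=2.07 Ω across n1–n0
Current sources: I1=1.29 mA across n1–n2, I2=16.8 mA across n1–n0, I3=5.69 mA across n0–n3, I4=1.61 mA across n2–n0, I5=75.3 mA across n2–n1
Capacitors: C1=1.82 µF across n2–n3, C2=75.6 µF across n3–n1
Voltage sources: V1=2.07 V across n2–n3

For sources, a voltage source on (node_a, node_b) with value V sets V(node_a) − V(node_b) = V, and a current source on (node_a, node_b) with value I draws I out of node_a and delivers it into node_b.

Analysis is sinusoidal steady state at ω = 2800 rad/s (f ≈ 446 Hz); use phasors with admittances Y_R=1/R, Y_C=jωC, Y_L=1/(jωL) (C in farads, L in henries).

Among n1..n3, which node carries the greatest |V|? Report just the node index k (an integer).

2

Apply KCL at each of the 3 non-ground nodes and solve the resulting linear system.
Node n1: branches {I1, I2, C2, I5, R6, R8} → V_1 = 0.05031-0.1418j
Node n2: branches {I1, R2, C1, R3, I4, I5, R6, R7, V1} → V_2 = 1.789+0.07445j
Node n3: branches {R1, R2, C1, C2, R4, I3, R5, V1} → V_3 = -0.2809+0.07445j
Source currents: i(V1)=-0.3641-0.02012j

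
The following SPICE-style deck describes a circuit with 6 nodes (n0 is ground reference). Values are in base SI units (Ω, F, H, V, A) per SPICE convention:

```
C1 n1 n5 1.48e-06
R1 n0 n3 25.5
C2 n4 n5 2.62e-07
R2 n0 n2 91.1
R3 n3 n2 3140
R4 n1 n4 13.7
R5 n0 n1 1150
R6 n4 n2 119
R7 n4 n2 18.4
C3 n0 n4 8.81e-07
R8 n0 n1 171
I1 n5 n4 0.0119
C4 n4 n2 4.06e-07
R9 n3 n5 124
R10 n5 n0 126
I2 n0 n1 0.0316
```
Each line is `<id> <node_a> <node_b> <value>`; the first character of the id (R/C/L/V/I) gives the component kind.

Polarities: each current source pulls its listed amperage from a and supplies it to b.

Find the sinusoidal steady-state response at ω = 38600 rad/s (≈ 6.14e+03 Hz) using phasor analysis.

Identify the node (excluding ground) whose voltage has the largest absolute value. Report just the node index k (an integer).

MNA unknowns: 5 node voltages V₁..V_5
C1: Y=0.000+0.05713j on G[1,5]
R1: Y=0.03922+0.000j on G[0,3]
C2: Y=0.000+0.01011j on G[4,5]
R2: Y=0.01098+0.000j on G[0,2]
R3: Y=0.0003185+0.000j on G[3,2]
R4: Y=0.07299+0.000j on G[1,4]
R5: Y=0.0008696+0.000j on G[0,1]
R6: Y=0.008403+0.000j on G[4,2]
R7: Y=0.05435+0.000j on G[4,2]
C3: Y=0.000+0.03401j on G[0,4]
R8: Y=0.005848+0.000j on G[0,1]
I1: z[5]−=0.0119, z[4]+=0.0119
C4: Y=0.000+0.01567j on G[4,2]
R9: Y=0.008065+0.000j on G[3,5]
R10: Y=0.007937+0.000j on G[5,0]
I2: z[0]−=0.0316, z[1]+=0.0316
solve → V1=0.4880-0.4672j, V2=0.2876-0.4362j, V3=0.08717-0.03497j, V4=0.3176-0.5220j, V5=0.5032-0.1892j

1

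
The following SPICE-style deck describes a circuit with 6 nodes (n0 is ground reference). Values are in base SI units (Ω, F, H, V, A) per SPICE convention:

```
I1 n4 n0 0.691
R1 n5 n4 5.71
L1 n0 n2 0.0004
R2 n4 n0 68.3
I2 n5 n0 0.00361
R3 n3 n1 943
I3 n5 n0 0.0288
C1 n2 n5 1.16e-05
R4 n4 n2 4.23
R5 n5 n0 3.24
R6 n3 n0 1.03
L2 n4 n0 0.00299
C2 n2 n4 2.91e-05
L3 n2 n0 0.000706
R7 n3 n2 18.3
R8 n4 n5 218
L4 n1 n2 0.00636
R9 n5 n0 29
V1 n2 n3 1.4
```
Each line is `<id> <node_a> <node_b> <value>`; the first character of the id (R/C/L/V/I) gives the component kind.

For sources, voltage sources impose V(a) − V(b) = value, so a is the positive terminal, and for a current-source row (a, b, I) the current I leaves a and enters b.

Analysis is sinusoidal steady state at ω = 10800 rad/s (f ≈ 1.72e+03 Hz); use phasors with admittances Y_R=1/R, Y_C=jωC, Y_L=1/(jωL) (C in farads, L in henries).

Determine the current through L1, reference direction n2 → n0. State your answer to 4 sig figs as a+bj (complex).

0.002960-0.1545j A

MNA unknowns: 5 node voltages V₁..V_5 plus 1 source current (V1)
I1: z[4]−=0.691, z[0]+=0.691
R1: Y=0.1751+0.000j on G[5,4]
L1: Y=0.000-0.2315j on G[0,2]
R2: Y=0.01464+0.000j on G[4,0]
I2: z[5]−=0.00361, z[0]+=0.00361
R3: Y=0.001060+0.000j on G[3,1]
I3: z[5]−=0.0288, z[0]+=0.0288
C1: Y=0.000+0.1253j on G[2,5]
R4: Y=0.2364+0.000j on G[4,2]
R5: Y=0.3086+0.000j on G[5,0]
R6: Y=0.9709+0.000j on G[3,0]
L2: Y=0.000-0.03097j on G[4,0]
C2: Y=0.000+0.3143j on G[2,4]
L3: Y=0.000-0.1312j on G[2,0]
R7: Y=0.05464+0.000j on G[3,2]
R8: Y=0.004587+0.000j on G[4,5]
L4: Y=0.000-0.01456j on G[1,2]
R9: Y=0.03448+0.000j on G[5,0]
V1: row V2−V3=1.4, i_V1 at 2,3
solve → V1=0.6600-0.08865j, V2=0.6674+0.01279j, V3=-0.7326+0.01279j, V4=-0.5708+1.107j, V5=-0.1246+0.5704j
aux → i_V1=-0.7892+0.01252j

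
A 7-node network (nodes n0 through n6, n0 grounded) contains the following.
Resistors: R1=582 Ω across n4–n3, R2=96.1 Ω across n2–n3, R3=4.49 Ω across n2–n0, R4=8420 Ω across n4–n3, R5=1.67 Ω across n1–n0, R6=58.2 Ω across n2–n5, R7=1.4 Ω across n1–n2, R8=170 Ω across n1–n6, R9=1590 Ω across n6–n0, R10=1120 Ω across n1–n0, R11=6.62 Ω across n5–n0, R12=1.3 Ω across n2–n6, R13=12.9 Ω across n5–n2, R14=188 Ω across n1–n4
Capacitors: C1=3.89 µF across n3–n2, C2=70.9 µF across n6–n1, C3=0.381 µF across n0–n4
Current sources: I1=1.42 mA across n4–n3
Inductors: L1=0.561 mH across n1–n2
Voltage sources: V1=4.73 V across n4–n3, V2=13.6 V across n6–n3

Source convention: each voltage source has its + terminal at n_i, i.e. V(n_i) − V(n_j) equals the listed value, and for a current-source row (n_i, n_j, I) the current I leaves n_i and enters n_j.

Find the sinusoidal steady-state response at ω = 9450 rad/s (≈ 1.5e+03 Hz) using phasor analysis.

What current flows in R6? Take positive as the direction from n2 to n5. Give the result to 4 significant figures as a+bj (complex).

0.0009633-0.001514j A

Element admittances at ω=9450 rad/s:
  Y(R1) = 0.001718+0.000j S between n4,n3
  Y(C1) = 0.000+0.03676j S between n3,n2
  Y(R2) = 0.01041+0.000j S between n2,n3
  Y(R3) = 0.2227+0.000j S between n2,n0
  Y(R4) = 0.0001188+0.000j S between n4,n3
  Y(R5) = 0.5988+0.000j S between n1,n0
  I1: injects 0.00142 A into n3 (from n4)
  Y(R6) = 0.01718+0.000j S between n2,n5
  Y(L1) = 0.000-0.1886j S between n1,n2
  Y(C2) = 0.000+0.6700j S between n6,n1
  Y(C3) = 0.000+0.003600j S between n0,n4
  Y(R7) = 0.7143+0.000j S between n1,n2
  Y(R8) = 0.005882+0.000j S between n1,n6
  Y(R9) = 0.0006289+0.000j S between n6,n0
  Y(R10) = 0.0008929+0.000j S between n1,n0
  Y(R11) = 0.1511+0.000j S between n5,n0
  Y(R12) = 0.7692+0.000j S between n2,n6
  Y(R13) = 0.07752+0.000j S between n5,n2
  Y(R14) = 0.005319+0.000j S between n1,n4
  V1: constraint V(n4)−V(n3) = 4.73
  V2: constraint V(n6)−V(n3) = 13.6
Assemble and solve the 8×8 MNA system:
  V(n1)=-0.04216+0.1180j  V(n2)=0.09121-0.1434j  V(n3)=-13.22+0.1609j  V(n4)=-8.491+0.1609j  V(n5)=0.03515-0.05525j  V(n6)=0.3789+0.1609j
  i(V1)=0.03541+0.03034j  i(V2)=-0.1952-0.5165j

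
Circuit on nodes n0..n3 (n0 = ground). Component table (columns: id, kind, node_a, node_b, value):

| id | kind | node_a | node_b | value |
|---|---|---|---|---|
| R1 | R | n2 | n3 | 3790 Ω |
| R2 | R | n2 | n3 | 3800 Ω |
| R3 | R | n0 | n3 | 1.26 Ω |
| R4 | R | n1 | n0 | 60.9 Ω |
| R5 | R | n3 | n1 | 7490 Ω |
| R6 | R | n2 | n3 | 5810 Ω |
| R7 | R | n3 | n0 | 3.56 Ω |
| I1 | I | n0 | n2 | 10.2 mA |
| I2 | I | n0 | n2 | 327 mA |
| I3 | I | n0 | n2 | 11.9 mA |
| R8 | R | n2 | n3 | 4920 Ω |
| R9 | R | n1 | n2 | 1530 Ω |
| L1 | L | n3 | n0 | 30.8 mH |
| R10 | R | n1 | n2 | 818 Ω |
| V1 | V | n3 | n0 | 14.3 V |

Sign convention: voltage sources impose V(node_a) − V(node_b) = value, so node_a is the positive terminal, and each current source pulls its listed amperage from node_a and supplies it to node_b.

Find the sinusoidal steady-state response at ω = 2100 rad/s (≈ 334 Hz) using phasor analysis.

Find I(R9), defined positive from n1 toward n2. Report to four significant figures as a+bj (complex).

-0.08211+0.000j A

Element admittances at ω=2100 rad/s:
  Y(R1) = 0.0002639+0.000j S between n2,n3
  Y(R2) = 0.0002632+0.000j S between n2,n3
  Y(R3) = 0.7937+0.000j S between n0,n3
  Y(R4) = 0.01642+0.000j S between n1,n0
  Y(R5) = 0.0001335+0.000j S between n3,n1
  Y(R6) = 0.0001721+0.000j S between n2,n3
  Y(R7) = 0.2809+0.000j S between n3,n0
  I1: injects 0.0102 A into n2 (from n0)
  I2: injects 0.327 A into n2 (from n0)
  I3: injects 0.0119 A into n2 (from n0)
  Y(R8) = 0.0002033+0.000j S between n2,n3
  Y(R9) = 0.0006536+0.000j S between n1,n2
  Y(L1) = 0.000-0.01546j S between n3,n0
  Y(R10) = 0.001222+0.000j S between n1,n2
  V1: constraint V(n3)−V(n0) = 14.3
Assemble and solve the 4×4 MNA system:
  V(n1)=14.35+0.000j  V(n2)=140.0+0.000j  V(n3)=14.30+0.000j
  i(V1)=-15.25+0.2211j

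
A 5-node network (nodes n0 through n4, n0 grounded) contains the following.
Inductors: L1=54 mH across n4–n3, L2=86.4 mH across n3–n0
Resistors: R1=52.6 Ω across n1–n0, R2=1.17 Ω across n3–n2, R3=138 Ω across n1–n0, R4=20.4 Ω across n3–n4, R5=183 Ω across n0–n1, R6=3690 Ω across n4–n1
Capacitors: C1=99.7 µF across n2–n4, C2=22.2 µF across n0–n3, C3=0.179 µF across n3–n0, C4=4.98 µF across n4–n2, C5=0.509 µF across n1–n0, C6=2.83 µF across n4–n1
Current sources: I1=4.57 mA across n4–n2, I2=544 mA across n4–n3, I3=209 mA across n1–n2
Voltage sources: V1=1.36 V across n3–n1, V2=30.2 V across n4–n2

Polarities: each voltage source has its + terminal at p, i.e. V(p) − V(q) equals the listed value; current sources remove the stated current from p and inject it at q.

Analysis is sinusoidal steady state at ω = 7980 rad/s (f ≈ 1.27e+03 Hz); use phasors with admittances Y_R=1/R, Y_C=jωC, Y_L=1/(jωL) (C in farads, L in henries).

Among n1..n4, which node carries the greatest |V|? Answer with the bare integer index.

Apply KCL at each of the 4 non-ground nodes and solve the resulting linear system.
Node n1: branches {R1, R3, C5, C6, R5, R6, I3, V1} → V_1 = -1.290-0.2258j
Node n2: branches {R2, C1, I1, C4, I3, V2} → V_2 = -1.963-0.8912j
Node n3: branches {L1, R2, C2, C3, R4, L2, I2, V1} → V_3 = 0.07002-0.2258j
Node n4: branches {L1, C1, I1, C4, R4, C6, I2, R6, V2} → V_4 = 28.24-0.8912j
Source currents: i(V1)=0.1460-0.6791j, i(V2)=-1.951-25.80j

4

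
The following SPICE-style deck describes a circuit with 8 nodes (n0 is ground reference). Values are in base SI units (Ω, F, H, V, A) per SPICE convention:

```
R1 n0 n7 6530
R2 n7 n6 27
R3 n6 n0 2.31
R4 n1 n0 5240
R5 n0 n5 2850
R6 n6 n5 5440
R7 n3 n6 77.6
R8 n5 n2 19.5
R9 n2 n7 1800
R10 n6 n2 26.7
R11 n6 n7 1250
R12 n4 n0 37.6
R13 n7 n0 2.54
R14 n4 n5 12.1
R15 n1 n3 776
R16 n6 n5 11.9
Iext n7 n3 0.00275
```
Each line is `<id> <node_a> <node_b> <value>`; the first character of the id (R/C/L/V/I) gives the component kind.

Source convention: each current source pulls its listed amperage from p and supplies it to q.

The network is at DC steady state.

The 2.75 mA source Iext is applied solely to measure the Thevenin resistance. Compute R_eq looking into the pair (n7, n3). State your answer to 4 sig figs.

R_eq = 80.59 Ω

Apply KCL at each of the 7 non-ground nodes and solve the resulting linear system.
Node n1: branches {R4, R15} → V_1 = 0.1879
Node n2: branches {R8, R9, R10} → V_2 = 0.004536
Node n3: branches {R7, R15, Iext} → V_3 = 0.2157
Node n4: branches {R12, R14} → V_4 = 0.003209
Node n5: branches {R5, R6, R8, R14, R16} → V_5 = 0.004242
Node n6: branches {R2, R3, R6, R7, R10, R11, R16} → V_6 = 0.005094
Node n7: branches {R1, R2, R9, R11, R13, Iext} → V_7 = -0.005910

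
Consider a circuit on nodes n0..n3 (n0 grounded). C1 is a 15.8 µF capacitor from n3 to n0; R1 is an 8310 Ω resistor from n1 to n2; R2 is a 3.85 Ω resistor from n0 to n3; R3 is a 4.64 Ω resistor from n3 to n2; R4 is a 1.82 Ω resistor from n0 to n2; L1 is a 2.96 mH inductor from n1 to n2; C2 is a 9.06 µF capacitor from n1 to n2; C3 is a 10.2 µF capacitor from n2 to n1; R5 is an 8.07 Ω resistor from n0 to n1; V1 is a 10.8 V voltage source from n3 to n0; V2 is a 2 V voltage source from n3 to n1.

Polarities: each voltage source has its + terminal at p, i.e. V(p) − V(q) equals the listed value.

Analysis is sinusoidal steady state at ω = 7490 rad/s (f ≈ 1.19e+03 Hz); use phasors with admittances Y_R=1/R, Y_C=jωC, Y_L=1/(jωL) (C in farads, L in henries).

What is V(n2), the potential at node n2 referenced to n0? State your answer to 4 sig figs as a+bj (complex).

Element admittances at ω=7490 rad/s:
  Y(C1) = 0.000+0.1183j S between n3,n0
  Y(R1) = 0.0001203+0.000j S between n1,n2
  Y(R2) = 0.2597+0.000j S between n0,n3
  Y(R3) = 0.2155+0.000j S between n3,n2
  Y(R4) = 0.5495+0.000j S between n0,n2
  Y(L1) = 0.000-0.04511j S between n1,n2
  Y(C2) = 0.000+0.06786j S between n1,n2
  Y(C3) = 0.000+0.07640j S between n2,n1
  Y(R5) = 0.1239+0.000j S between n0,n1
  V1: constraint V(n3)−V(n0) = 10.8
  V2: constraint V(n3)−V(n1) = 2
Assemble and solve the 5×5 MNA system:
  V(n1)=8.800+0.000j  V(n2)=3.139+0.7337j  V(n3)=10.80+0.000j
  i(V1)=-5.620-1.681j  i(V2)=1.164+0.5612j

3.139+0.7337j V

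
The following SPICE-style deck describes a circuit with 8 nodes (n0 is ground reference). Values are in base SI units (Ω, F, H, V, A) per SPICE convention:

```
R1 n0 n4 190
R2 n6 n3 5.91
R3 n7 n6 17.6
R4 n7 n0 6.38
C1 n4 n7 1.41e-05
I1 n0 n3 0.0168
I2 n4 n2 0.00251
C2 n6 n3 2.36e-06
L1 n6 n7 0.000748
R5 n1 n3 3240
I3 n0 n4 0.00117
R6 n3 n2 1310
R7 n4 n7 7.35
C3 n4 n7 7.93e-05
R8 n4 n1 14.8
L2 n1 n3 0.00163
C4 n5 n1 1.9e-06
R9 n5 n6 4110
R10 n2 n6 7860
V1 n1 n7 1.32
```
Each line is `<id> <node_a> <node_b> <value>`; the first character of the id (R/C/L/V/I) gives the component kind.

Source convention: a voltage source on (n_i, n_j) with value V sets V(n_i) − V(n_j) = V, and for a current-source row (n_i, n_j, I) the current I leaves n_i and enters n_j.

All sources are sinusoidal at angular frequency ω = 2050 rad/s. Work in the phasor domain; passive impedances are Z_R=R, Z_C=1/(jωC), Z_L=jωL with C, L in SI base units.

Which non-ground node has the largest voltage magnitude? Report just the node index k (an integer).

MNA unknowns: 7 node voltages V₁..V_7 plus 1 source current (V1)
R1: Y=0.005263+0.000j on G[0,4]
R2: Y=0.1692+0.000j on G[6,3]
R3: Y=0.05682+0.000j on G[7,6]
R4: Y=0.1567+0.000j on G[7,0]
C1: Y=0.000+0.02891j on G[4,7]
I1: z[0]−=0.0168, z[3]+=0.0168
I2: z[4]−=0.00251, z[2]+=0.00251
C2: Y=0.000+0.004838j on G[6,3]
L1: Y=0.000-0.6521j on G[6,7]
R5: Y=0.0003086+0.000j on G[1,3]
I3: z[0]−=0.00117, z[4]+=0.00117
R6: Y=0.0007634+0.000j on G[3,2]
R7: Y=0.1361+0.000j on G[4,7]
C3: Y=0.000+0.1626j on G[4,7]
R8: Y=0.06757+0.000j on G[4,1]
L2: Y=0.000-0.2993j on G[1,3]
C4: Y=0.000+0.003895j on G[5,1]
R9: Y=0.0002433+0.000j on G[5,6]
R10: Y=0.0001272+0.000j on G[2,6]
V1: row V1−V7=1.32, i_V1 at 1,7
solve → V1=1.424+0.006767j, V2=3.792-0.3143j, V3=1.091-0.4015j, V4=0.3306-0.2015j, V5=1.432+0.07909j, V6=0.2738+0.2095j, V7=0.1035+0.006767j
aux → i_V1=-0.1964+0.08547j

2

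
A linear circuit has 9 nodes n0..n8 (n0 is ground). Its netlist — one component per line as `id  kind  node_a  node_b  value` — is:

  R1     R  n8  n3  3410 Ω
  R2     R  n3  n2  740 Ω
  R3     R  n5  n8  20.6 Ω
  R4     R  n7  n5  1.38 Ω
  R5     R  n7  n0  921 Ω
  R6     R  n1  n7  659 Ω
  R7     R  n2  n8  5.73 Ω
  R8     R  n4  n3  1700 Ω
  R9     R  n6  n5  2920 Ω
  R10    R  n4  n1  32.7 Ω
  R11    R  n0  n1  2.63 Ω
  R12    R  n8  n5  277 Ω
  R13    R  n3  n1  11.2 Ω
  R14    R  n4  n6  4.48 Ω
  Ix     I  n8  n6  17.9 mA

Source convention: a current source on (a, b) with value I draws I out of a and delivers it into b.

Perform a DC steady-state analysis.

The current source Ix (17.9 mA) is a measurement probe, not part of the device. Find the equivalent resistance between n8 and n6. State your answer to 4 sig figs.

R_eq = 259.1 Ω

Apply KCL at each of the 8 non-ground nodes and solve the resulting linear system.
Node n1: branches {R6, R10, R11, R13} → V_1 = 0.01084
Node n2: branches {R2, R7} → V_2 = -3.998
Node n3: branches {R1, R2, R8, R13} → V_3 = -0.05793
Node n4: branches {R8, R10, R14} → V_4 = 0.5353
Node n5: branches {R3, R4, R9, R12} → V_5 = -3.810
Node n6: branches {R9, R14, Ix} → V_6 = 0.6087
Node n7: branches {R4, R5, R6} → V_7 = -3.796
Node n8: branches {R1, R3, R7, R12, Ix} → V_8 = -4.028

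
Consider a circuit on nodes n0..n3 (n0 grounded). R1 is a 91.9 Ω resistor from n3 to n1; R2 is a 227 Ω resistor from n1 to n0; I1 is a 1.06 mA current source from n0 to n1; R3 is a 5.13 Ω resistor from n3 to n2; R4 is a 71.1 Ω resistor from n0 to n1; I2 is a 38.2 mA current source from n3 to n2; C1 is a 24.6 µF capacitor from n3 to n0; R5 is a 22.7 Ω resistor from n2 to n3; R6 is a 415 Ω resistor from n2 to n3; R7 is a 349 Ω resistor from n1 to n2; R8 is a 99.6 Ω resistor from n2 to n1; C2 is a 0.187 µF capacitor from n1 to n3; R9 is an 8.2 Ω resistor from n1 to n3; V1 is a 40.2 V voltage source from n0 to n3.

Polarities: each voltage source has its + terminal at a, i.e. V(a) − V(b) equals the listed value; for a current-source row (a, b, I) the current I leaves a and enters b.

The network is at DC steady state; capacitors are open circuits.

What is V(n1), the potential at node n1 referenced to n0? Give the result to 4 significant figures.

MNA unknowns: 3 node voltages V₁..V_3 plus 1 source current (V1)
R1: Y=0.01088 on G[3,1]
R2: Y=0.004405 on G[1,0]
I1: z[0]−=0.00106, z[1]+=0.00106
R3: Y=0.1949 on G[3,2]
R4: Y=0.01406 on G[0,1]
I2: z[3]−=0.0382, z[2]+=0.0382
C1: Y=0.000 on G[3,0]
R5: Y=0.04405 on G[2,3]
R6: Y=0.002410 on G[2,3]
R7: Y=0.002865 on G[1,2]
R8: Y=0.01004 on G[2,1]
C2: Y=0.000 on G[1,3]
R9: Y=0.1220 on G[1,3]
V1: row V0−V3=40.2, i_V1 at 0,3
solve → V1=-35.64, V2=-39.82, V3=-40.20
aux → i_V1=-0.6594

-35.64 V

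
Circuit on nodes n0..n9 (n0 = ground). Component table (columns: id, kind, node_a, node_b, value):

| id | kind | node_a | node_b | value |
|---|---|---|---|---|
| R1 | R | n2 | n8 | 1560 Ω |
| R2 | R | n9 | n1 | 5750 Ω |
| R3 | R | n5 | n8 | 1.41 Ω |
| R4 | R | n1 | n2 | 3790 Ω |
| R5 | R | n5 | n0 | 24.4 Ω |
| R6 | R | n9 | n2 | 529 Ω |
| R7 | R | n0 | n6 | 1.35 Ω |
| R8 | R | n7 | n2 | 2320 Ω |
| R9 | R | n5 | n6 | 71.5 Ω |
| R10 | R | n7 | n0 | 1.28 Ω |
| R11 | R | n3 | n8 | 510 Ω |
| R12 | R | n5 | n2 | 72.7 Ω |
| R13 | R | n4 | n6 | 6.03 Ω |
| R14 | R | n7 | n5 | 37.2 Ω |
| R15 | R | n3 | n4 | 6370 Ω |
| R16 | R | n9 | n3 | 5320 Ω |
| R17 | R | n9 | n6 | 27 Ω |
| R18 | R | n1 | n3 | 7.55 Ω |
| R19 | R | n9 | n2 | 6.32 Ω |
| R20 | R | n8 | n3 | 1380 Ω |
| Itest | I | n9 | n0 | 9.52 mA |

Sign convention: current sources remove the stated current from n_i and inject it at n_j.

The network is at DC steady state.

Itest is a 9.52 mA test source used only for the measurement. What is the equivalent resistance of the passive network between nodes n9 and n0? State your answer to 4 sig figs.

R_eq = 21.19 Ω

Element admittances at DC:
  Y(R1) = 0.0006410 S between n2,n8
  Y(R2) = 0.0001739 S between n9,n1
  Y(R3) = 0.7092 S between n5,n8
  Y(R4) = 0.0002639 S between n1,n2
  Y(R5) = 0.04098 S between n5,n0
  Y(R6) = 0.001890 S between n9,n2
  Y(R7) = 0.7407 S between n0,n6
  Y(R8) = 0.0004310 S between n7,n2
  Y(R9) = 0.01399 S between n5,n6
  Y(R10) = 0.7812 S between n7,n0
  Y(R11) = 0.001961 S between n3,n8
  Y(R12) = 0.01376 S between n5,n2
  Y(R13) = 0.1658 S between n4,n6
  Y(R14) = 0.02688 S between n7,n5
  Y(R15) = 0.0001570 S between n3,n4
  Y(R16) = 0.0001880 S between n9,n3
  Y(R17) = 0.03704 S between n9,n6
  Y(R18) = 0.1325 S between n1,n3
  Y(R19) = 0.1582 S between n9,n2
  Y(R20) = 0.0007246 S between n8,n3
  Itest: injects 0.00952 A into n0 (from n9)
Assemble and solve the 9×9 MNA system:
  V(n1)=-0.05995  V(n2)=-0.1870  V(n3)=-0.05951  V(n4)=-0.01003  V(n5)=-0.03053  V(n6)=-0.009987  V(n7)=-0.001115  V(n8)=-0.03078  V(n9)=-0.2018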